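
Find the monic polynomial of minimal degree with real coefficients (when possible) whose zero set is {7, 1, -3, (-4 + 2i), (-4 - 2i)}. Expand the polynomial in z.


The polynomial is p(z) = ∏_{α ∈ S} (z − α), where S = {7, 1, -3, (-4 + 2i), (-4 - 2i)}.
Expanding the product yields: p(z) = z^5 + 3·z^4 -37·z^3 -215·z^2 -172·z + 420.
Note conjugate pairs combine to real quadratics: (z − (-4+2i))(z − (-4−2i)) = z² + 8z + 20.
The resulting polynomial has degree 5 and real coefficients as required.

p(z) = z^5 + 3·z^4 -37·z^3 -215·z^2 -172·z + 420.


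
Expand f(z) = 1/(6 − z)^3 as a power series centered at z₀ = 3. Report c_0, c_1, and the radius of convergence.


Let w = z − z₀, so z = z₀ + w.
Then 6 − z = 6 − (z₀ + w) = (6 − z₀) − w = 3 − w.
f(z) = 1/(3 − w)^3 = (1/(3)^3) · (1 − w/(3))^{−3}.
By the binomial series (1−u)^{−3} = Σ_{n≥0} C(n+2, 2) u^n for |u|<1, with u = w/(3):
  c_n = C(n+2, 2) / (3)^(n+3).
  c_0 = 1/(3)^3 = 1/27.
  c_1 = 3/(3)^4 = 1/27.
The series is valid for |w/d| < 1, i.e. |z − z₀| < |d|.
Radius of convergence: R = |6 − z₀| = |3| = 3 (distance from z₀ to the singularity z = 6).

c_0 = 1/27, c_1 = 1/27; R = 3.


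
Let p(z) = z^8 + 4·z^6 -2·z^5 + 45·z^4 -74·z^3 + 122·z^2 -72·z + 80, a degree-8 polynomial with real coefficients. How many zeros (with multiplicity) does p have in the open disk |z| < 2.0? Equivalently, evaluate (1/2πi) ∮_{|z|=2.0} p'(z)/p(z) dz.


The zeros of p are: (-2 + 2i), (-2 - 2i), (0 + 1i), (0 - 1i), (1 + 2i), (1 - 2i), (1 + 1i), (1 - 1i).
Their magnitudes are: 2.828, 2.828, 1, 1, 2.236, 2.236, 1.414, 1.414.
Zeros with |z| < R = 2.0: (0 + 1i), (0 - 1i), (1 + 1i), (1 - 1i).
Count = 4.
By the argument principle, (1/2πi) ∮_{|z|=R} p'(z)/p(z) dz equals exactly this count.

Number of zeros inside |z| < 2.0: 4.


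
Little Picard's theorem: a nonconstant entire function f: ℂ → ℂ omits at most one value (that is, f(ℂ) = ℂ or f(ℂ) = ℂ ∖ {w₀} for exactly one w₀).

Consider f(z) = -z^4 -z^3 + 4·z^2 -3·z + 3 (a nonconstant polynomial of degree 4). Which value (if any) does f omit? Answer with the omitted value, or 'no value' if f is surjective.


Little Picard bounds the complement of f(ℂ) to at most one point.
For every w ∈ ℂ, the equation p(z) − w = 0 is a nonconstant polynomial in z and hence has at least one root by the fundamental theorem of algebra. So p is surjective onto ℂ, omitting no value.

Omitted value: no value.


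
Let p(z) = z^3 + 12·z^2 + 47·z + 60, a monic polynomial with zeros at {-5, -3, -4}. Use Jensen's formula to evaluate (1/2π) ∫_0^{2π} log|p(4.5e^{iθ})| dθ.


Zeros: -5, -4, -3; r = 4.5.
Inside |z| < r: -4, -3. Outside (|z| ≥ r): -5.
p(0) = 60, so log|p(0)| = log(60) = 4.0943.
Apply Jensen: I(r) = log|p(0)| + Σ_k log(r/|z_k|), summed over zeros inside |z| < r.
  log(r/|z_k|) for z_k = -3: log(4.5/3) = 0.4055
  log(r/|z_k|) for z_k = -4: log(4.5/4) = 0.1178
  Outside zeros (-5) contribute nothing to the Jensen sum.
Sum over inside zeros: 0.5232.
I(r) = log|p(0)| + (inside sum) = 4.0943 + 0.5232 = 4.6176.
Note: since some zeros are outside |z| ≤ r, the simplified n·log(r) form does NOT apply — only the inside zeros contribute.

I(r) ≈ 4.6176.


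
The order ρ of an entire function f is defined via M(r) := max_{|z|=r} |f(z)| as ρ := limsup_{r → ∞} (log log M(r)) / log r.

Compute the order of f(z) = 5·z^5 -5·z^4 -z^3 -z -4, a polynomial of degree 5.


|f(z)| ≤ Σ|c_k|·r^k = O(r^5) as r → ∞. Polynomial growth is O(e^{r^ε}) for every ε > 0 (since r^5/e^{r^ε} → 0), so ρ ≤ ε for all ε > 0, i.e. ρ = 0. Every nonconstant polynomial has order 0.
Therefore ρ = 0.

Order ρ = 0.


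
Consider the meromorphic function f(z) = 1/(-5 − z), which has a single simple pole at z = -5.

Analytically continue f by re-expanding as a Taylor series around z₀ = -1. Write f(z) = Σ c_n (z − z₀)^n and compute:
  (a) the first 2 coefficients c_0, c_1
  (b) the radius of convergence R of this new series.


Let w = z − z₀, so z = z₀ + w.
Then -5 − z = -5 − (z₀ + w) = (-5 − z₀) − w = -4 − w.
f(z) = 1/(-4 − w) = (1/(-4)) · 1/(1 − w/(-4)) = Σ_{n≥0} w^n / (-4)^(n+1).
So c_n = 1/(-4)^(n+1):
  c_0 = 1/(-4)^1 = -1/4.
  c_1 = 1/(-4)^2 = 1/16.
The series is valid for |w/d| < 1, i.e. |z − z₀| < |d|.
Radius of convergence: R = |-5 − z₀| = |-4| = 4 (distance from z₀ to the singularity z = -5).

c_0 = -1/4, c_1 = 1/16; R = 4.


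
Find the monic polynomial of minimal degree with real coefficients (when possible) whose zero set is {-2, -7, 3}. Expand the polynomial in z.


The polynomial is p(z) = ∏_{α ∈ S} (z − α), where S = {-2, -7, 3}.
Expanding the product yields: p(z) = z^3 + 6·z^2 -13·z -42.
The resulting polynomial has degree 3 and real coefficients as required.

p(z) = z^3 + 6·z^2 -13·z -42.


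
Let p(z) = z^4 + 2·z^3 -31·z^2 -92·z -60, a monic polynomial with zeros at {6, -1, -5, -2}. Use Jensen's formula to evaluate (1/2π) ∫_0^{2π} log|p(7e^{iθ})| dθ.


Zeros: -5, -2, -1, 6; r = 7.
Inside |z| < r: -5, -2, -1, 6. Outside (|z| ≥ r): ∅.
p(0) = -60, so log|p(0)| = log(60) = 4.0943.
Apply Jensen: I(r) = log|p(0)| + Σ_k log(r/|z_k|), summed over zeros inside |z| < r.
  log(r/|z_k|) for z_k = 6: log(7/6) = 0.1542
  log(r/|z_k|) for z_k = -1: log(7/1) = 1.9459
  log(r/|z_k|) for z_k = -5: log(7/5) = 0.3365
  log(r/|z_k|) for z_k = -2: log(7/2) = 1.2528
Sum over inside zeros: 3.6893.
I(r) = log|p(0)| + (inside sum) = 4.0943 + 3.6893 = 7.7836.
Closed form (all zeros inside, monic): I(r) = n·log(r) = 4·log(7) = 7.7836. ✓

I(r) ≈ 7.7836.


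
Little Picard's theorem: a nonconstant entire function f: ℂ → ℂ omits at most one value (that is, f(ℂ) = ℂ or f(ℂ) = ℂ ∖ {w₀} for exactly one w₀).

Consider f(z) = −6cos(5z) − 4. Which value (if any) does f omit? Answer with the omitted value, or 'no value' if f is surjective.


Little Picard bounds the complement of f(ℂ) to at most one point.
cos is entire and surjective onto ℂ: for every w ∈ ℂ, cos(ζ) = w has a solution ζ ∈ ℂ (e.g., via the complex inverse arccos). With ζ = 5z this gives z = ζ/(5). Then -6·cos(5z) takes every value in -6·ℂ = ℂ, and adding -4 is a bijection of ℂ. So f is surjective and omits no value. (Note: only on the real line is cos bounded by [−1, 1].)

Omitted value: no value.


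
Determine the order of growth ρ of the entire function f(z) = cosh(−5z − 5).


cosh(w) is a linear combination of e^{iw} and e^{−iw} (or e^w, e^{−w} in the hyperbolic case), so |cosh(w)| ≤ e^{|w|}. With w = −5z − 5, |w| ≤ 5|z| + 5 = 5r + 5 on |z| = r, giving M(r) ≤ e^{5r + 5}, so ρ ≤ 1. On a suitable ray (z = it for sin/cos; z = t for sinh/cosh, t real → ∞), |cosh(−5z − 5)| grows like e^{5|t|}/2, so ρ ≥ 1. Hence ρ = 1.
Therefore ρ = 1.

Order ρ = 1.


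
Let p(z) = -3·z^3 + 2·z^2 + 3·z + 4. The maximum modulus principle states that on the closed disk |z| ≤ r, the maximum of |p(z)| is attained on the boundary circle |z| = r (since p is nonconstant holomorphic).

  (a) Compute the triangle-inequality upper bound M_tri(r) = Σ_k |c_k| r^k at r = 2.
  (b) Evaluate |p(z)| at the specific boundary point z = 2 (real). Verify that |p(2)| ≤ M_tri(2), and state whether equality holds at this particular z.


Coefficients: c_0 = 4, c_1 = 3, c_2 = 2, c_3 = -3. Radius r = 2.
Part (a). Triangle bound: M_tri(r) = Σ_k |c_k| r^k
  = |4|·2^0 + |3|·2^1 + |2|·2^2 + |-3|·2^3
  = 4 + 6 + 8 + 24 = 42.
This bounds M(r) := max_{|z|=r} |p(z)| from above; equality holds iff all terms c_k z^k can be made to align in phase at a single z on |z|=r.
Part (b). At z = 2 (real, on the circle |z| = r):
  p(2) = (4)·2^0 + (3)·2^1 + (2)·2^2 + (-3)·2^3 = -6.
  |p(2)| = 6.
Check: |p(2)| = 6 ≤ 42 = M_tri(2). ✓ Equality does not hold at z = 2 (the coefficients have mixed signs, so the terms do not all align in phase there).

M_tri(2) = 42; |p(2)| = 6; equality at z=2: no.


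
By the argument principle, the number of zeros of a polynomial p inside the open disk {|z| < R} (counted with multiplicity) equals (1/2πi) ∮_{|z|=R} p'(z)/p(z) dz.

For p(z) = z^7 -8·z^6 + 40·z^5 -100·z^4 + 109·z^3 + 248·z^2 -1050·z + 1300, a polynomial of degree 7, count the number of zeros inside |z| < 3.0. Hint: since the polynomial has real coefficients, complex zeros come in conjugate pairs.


The zeros of p are: (2 + 3i), (2 - 3i), (2 + 1i), (2 - 1i), -2, (1 + 3i), (1 - 3i).
Their magnitudes are: 3.606, 3.606, 2.236, 2.236, 2, 3.162, 3.162.
Zeros with |z| < R = 3.0: (2 + 1i), (2 - 1i), -2.
Count = 3.
By the argument principle, (1/2πi) ∮_{|z|=R} p'(z)/p(z) dz equals exactly this count.

Number of zeros inside |z| < 3.0: 3.


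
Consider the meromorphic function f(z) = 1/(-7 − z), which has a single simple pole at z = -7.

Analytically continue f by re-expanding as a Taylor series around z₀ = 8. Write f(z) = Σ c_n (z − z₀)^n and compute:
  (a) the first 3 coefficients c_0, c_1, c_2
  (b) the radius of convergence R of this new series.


Let w = z − z₀, so z = z₀ + w.
Then -7 − z = -7 − (z₀ + w) = (-7 − z₀) − w = -15 − w.
f(z) = 1/(-15 − w) = (1/(-15)) · 1/(1 − w/(-15)) = Σ_{n≥0} w^n / (-15)^(n+1).
So c_n = 1/(-15)^(n+1):
  c_0 = 1/(-15)^1 = -1/15.
  c_1 = 1/(-15)^2 = 1/225.
  c_2 = 1/(-15)^3 = -1/3375.
The series is valid for |w/d| < 1, i.e. |z − z₀| < |d|.
Radius of convergence: R = |-7 − z₀| = |-15| = 15 (distance from z₀ to the singularity z = -7).

c_0 = -1/15, c_1 = 1/225, c_2 = -1/3375; R = 15.


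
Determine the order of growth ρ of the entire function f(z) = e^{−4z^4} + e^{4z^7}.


Each summand is entire of order 4 and 7 respectively (as in the single-exponential case). The order of a sum is at most the max of the orders, so ρ ≤ 7. For the lower bound: on |z|=r choose arg z so that 4z^7 is real positive; then |e^{4z^7}| = e^{4r^7} while |e^{-4z^4}| ≤ e^{4r^4} = o(e^{4r^7}). So |f| ≥ e^{4r^7}(1 − o(1)) and ρ ≥ 7. Hence ρ = max(4, 7) = 7.
Therefore ρ = 7.

Order ρ = 7.


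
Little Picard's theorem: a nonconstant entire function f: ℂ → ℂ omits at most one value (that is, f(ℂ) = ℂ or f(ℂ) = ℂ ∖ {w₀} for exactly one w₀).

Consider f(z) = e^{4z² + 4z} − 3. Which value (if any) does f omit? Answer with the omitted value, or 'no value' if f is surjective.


Little Picard bounds the complement of f(ℂ) to at most one point.
The exponent g(z) = 4z² + 4z is a nonconstant polynomial, hence surjective onto ℂ. So e^{g(z)} takes every value in {e^w : w ∈ ℂ} = ℂ ∖ {0}. Adding -3 shifts the range to ℂ ∖ {-3}. f omits exactly -3.

Omitted value: -3.


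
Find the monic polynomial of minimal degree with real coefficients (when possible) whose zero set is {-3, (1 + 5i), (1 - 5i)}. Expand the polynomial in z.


The polynomial is p(z) = ∏_{α ∈ S} (z − α), where S = {-3, (1 + 5i), (1 - 5i)}.
Expanding the product yields: p(z) = z^3 + z^2 + 20·z + 78.
Note conjugate pairs combine to real quadratics: (z − (1+5i))(z − (1−5i)) = z² − 2z + 26.
The resulting polynomial has degree 3 and real coefficients as required.

p(z) = z^3 + z^2 + 20·z + 78.


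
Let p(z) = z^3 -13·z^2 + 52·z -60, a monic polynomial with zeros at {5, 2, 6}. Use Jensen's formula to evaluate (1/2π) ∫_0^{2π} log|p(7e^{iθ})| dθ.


Zeros: 2, 5, 6; r = 7.
Inside |z| < r: 2, 5, 6. Outside (|z| ≥ r): ∅.
p(0) = -60, so log|p(0)| = log(60) = 4.0943.
Apply Jensen: I(r) = log|p(0)| + Σ_k log(r/|z_k|), summed over zeros inside |z| < r.
  log(r/|z_k|) for z_k = 5: log(7/5) = 0.3365
  log(r/|z_k|) for z_k = 2: log(7/2) = 1.2528
  log(r/|z_k|) for z_k = 6: log(7/6) = 0.1542
Sum over inside zeros: 1.7434.
I(r) = log|p(0)| + (inside sum) = 4.0943 + 1.7434 = 5.8377.
Closed form (all zeros inside, monic): I(r) = n·log(r) = 3·log(7) = 5.8377. ✓

I(r) ≈ 5.8377.


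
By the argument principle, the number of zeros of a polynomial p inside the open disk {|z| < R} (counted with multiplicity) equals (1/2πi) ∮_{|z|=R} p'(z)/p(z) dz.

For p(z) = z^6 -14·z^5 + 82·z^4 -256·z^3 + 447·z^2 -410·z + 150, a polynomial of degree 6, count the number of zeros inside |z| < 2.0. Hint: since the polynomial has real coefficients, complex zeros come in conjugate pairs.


The zeros of p are: 3, (3 + 1i), (3 - 1i), 1, (2 + 1i), (2 - 1i).
Their magnitudes are: 3, 3.162, 3.162, 1, 2.236, 2.236.
Zeros with |z| < R = 2.0: 1.
Count = 1.
By the argument principle, (1/2πi) ∮_{|z|=R} p'(z)/p(z) dz equals exactly this count.

Number of zeros inside |z| < 2.0: 1.


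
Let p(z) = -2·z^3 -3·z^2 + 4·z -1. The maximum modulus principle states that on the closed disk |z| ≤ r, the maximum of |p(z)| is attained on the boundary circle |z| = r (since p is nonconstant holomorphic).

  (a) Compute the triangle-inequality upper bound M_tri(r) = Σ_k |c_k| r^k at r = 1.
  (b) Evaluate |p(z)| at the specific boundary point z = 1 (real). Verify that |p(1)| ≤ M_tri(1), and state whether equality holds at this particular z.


Coefficients: c_0 = -1, c_1 = 4, c_2 = -3, c_3 = -2. Radius r = 1.
Part (a). Triangle bound: M_tri(r) = Σ_k |c_k| r^k
  = |-1|·1^0 + |4|·1^1 + |-3|·1^2 + |-2|·1^3
  = 1 + 4 + 3 + 2 = 10.
This bounds M(r) := max_{|z|=r} |p(z)| from above; equality holds iff all terms c_k z^k can be made to align in phase at a single z on |z|=r.
Part (b). At z = 1 (real, on the circle |z| = r):
  p(1) = (-1)·1^0 + (4)·1^1 + (-3)·1^2 + (-2)·1^3 = -2.
  |p(1)| = 2.
Check: |p(1)| = 2 ≤ 10 = M_tri(1). ✓ Equality does not hold at z = 1 (the coefficients have mixed signs, so the terms do not all align in phase there).

M_tri(1) = 10; |p(1)| = 2; equality at z=1: no.


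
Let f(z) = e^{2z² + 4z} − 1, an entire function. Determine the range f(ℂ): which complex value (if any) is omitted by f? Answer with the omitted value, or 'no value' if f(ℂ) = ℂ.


Little Picard bounds the complement of f(ℂ) to at most one point.
The exponent g(z) = 2z² + 4z is a nonconstant polynomial, hence surjective onto ℂ. So e^{g(z)} takes every value in {e^w : w ∈ ℂ} = ℂ ∖ {0}. Adding -1 shifts the range to ℂ ∖ {-1}. f omits exactly -1.

Omitted value: -1.


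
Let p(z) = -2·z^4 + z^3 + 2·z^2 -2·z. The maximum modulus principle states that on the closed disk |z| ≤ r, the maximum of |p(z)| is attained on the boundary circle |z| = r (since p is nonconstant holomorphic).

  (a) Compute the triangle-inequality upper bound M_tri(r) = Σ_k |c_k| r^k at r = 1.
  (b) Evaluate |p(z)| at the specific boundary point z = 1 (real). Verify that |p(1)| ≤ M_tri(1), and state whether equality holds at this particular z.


Coefficients: c_0 = 0, c_1 = -2, c_2 = 2, c_3 = 1, c_4 = -2. Radius r = 1.
Part (a). Triangle bound: M_tri(r) = Σ_k |c_k| r^k
  = |0|·1^0 + |-2|·1^1 + |2|·1^2 + |1|·1^3 + |-2|·1^4
  = 0 + 2 + 2 + 1 + 2 = 7.
This bounds M(r) := max_{|z|=r} |p(z)| from above; equality holds iff all terms c_k z^k can be made to align in phase at a single z on |z|=r.
Part (b). At z = 1 (real, on the circle |z| = r):
  p(1) = (0)·1^0 + (-2)·1^1 + (2)·1^2 + (1)·1^3 + (-2)·1^4 = -1.
  |p(1)| = 1.
Check: |p(1)| = 1 ≤ 7 = M_tri(1). ✓ Equality does not hold at z = 1 (the coefficients have mixed signs, so the terms do not all align in phase there).

M_tri(1) = 7; |p(1)| = 1; equality at z=1: no.


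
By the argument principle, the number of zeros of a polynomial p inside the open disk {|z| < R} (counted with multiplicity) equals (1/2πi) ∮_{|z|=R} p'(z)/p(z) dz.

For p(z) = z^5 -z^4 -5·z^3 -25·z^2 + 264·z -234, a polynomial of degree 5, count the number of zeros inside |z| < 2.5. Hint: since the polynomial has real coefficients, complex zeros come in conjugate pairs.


The zeros of p are: (3 + 2i), (3 - 2i), 1, (-3 + 3i), (-3 - 3i).
Their magnitudes are: 3.606, 3.606, 1, 4.243, 4.243.
Zeros with |z| < R = 2.5: 1.
Count = 1.
By the argument principle, (1/2πi) ∮_{|z|=R} p'(z)/p(z) dz equals exactly this count.

Number of zeros inside |z| < 2.5: 1.


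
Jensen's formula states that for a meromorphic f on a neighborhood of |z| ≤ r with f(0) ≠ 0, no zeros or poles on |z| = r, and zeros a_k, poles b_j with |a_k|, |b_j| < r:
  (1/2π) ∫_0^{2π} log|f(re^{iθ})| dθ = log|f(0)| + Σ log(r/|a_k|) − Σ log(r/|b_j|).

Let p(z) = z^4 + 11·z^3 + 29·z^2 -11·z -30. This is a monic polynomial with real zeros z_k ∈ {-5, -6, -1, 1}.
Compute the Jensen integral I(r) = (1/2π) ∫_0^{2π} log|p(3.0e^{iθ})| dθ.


Zeros: -6, -5, -1, 1; r = 3.0.
Inside |z| < r: -1, 1. Outside (|z| ≥ r): -6, -5.
p(0) = -30, so log|p(0)| = log(30) = 3.4012.
Apply Jensen: I(r) = log|p(0)| + Σ_k log(r/|z_k|), summed over zeros inside |z| < r.
  log(r/|z_k|) for z_k = -1: log(3.0/1) = 1.0986
  log(r/|z_k|) for z_k = 1: log(3.0/1) = 1.0986
  Outside zeros (-6, -5) contribute nothing to the Jensen sum.
Sum over inside zeros: 2.1972.
I(r) = log|p(0)| + (inside sum) = 3.4012 + 2.1972 = 5.5984.
Note: since some zeros are outside |z| ≤ r, the simplified n·log(r) form does NOT apply — only the inside zeros contribute.

I(r) ≈ 5.5984.


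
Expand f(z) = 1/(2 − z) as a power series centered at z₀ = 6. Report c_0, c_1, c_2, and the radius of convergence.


Let w = z − z₀, so z = z₀ + w.
Then 2 − z = 2 − (z₀ + w) = (2 − z₀) − w = -4 − w.
f(z) = 1/(-4 − w) = (1/(-4)) · 1/(1 − w/(-4)) = Σ_{n≥0} w^n / (-4)^(n+1).
So c_n = 1/(-4)^(n+1):
  c_0 = 1/(-4)^1 = -1/4.
  c_1 = 1/(-4)^2 = 1/16.
  c_2 = 1/(-4)^3 = -1/64.
The series is valid for |w/d| < 1, i.e. |z − z₀| < |d|.
Radius of convergence: R = |2 − z₀| = |-4| = 4 (distance from z₀ to the singularity z = 2).

c_0 = -1/4, c_1 = 1/16, c_2 = -1/64; R = 4.


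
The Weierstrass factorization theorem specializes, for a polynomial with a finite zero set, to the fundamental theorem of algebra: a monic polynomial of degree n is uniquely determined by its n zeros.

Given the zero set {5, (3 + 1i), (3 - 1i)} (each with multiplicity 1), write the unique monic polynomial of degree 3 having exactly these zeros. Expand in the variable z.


The polynomial is p(z) = ∏_{α ∈ S} (z − α), where S = {5, (3 + 1i), (3 - 1i)}.
Expanding the product yields: p(z) = z^3 -11·z^2 + 40·z -50.
Note conjugate pairs combine to real quadratics: (z − (3+1i))(z − (3−1i)) = z² − 6z + 10.
The resulting polynomial has degree 3 and real coefficients as required.

p(z) = z^3 -11·z^2 + 40·z -50.


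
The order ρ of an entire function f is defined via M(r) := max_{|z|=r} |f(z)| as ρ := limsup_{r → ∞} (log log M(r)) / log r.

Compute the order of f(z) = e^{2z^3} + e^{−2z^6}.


Each summand is entire of order 3 and 6 respectively (as in the single-exponential case). The order of a sum is at most the max of the orders, so ρ ≤ 6. For the lower bound: on |z|=r choose arg z so that -2z^6 is real positive; then |e^{-2z^6}| = e^{2r^6} while |e^{2z^3}| ≤ e^{2r^3} = o(e^{2r^6}). So |f| ≥ e^{2r^6}(1 − o(1)) and ρ ≥ 6. Hence ρ = max(3, 6) = 6.
Therefore ρ = 6.

Order ρ = 6.


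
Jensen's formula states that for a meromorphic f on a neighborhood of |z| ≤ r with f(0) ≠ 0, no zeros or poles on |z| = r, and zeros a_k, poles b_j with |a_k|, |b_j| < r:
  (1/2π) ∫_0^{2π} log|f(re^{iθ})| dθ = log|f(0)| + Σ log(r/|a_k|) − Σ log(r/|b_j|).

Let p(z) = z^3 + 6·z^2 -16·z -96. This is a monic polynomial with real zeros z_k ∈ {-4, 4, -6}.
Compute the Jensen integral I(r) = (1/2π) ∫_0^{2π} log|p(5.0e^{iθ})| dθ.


Zeros: -6, -4, 4; r = 5.0.
Inside |z| < r: -4, 4. Outside (|z| ≥ r): -6.
p(0) = -96, so log|p(0)| = log(96) = 4.5643.
Apply Jensen: I(r) = log|p(0)| + Σ_k log(r/|z_k|), summed over zeros inside |z| < r.
  log(r/|z_k|) for z_k = -4: log(5.0/4) = 0.2231
  log(r/|z_k|) for z_k = 4: log(5.0/4) = 0.2231
  Outside zeros (-6) contribute nothing to the Jensen sum.
Sum over inside zeros: 0.4463.
I(r) = log|p(0)| + (inside sum) = 4.5643 + 0.4463 = 5.0106.
Note: since some zeros are outside |z| ≤ r, the simplified n·log(r) form does NOT apply — only the inside zeros contribute.

I(r) ≈ 5.0106.


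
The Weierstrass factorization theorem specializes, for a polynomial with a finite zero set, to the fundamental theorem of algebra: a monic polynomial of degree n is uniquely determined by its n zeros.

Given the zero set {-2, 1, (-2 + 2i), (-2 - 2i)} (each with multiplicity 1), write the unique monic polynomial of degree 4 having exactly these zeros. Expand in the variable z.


The polynomial is p(z) = ∏_{α ∈ S} (z − α), where S = {-2, 1, (-2 + 2i), (-2 - 2i)}.
Expanding the product yields: p(z) = z^4 + 5·z^3 + 10·z^2 -16.
Note conjugate pairs combine to real quadratics: (z − (-2+2i))(z − (-2−2i)) = z² + 4z + 8.
The resulting polynomial has degree 4 and real coefficients as required.

p(z) = z^4 + 5·z^3 + 10·z^2 -16.


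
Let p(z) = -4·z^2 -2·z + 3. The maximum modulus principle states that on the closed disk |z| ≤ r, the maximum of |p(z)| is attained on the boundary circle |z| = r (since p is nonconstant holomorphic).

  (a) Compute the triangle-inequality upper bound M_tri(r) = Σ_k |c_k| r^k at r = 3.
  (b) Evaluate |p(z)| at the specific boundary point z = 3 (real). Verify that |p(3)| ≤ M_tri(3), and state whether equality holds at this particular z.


Coefficients: c_0 = 3, c_1 = -2, c_2 = -4. Radius r = 3.
Part (a). Triangle bound: M_tri(r) = Σ_k |c_k| r^k
  = |3|·3^0 + |-2|·3^1 + |-4|·3^2
  = 3 + 6 + 36 = 45.
This bounds M(r) := max_{|z|=r} |p(z)| from above; equality holds iff all terms c_k z^k can be made to align in phase at a single z on |z|=r.
Part (b). At z = 3 (real, on the circle |z| = r):
  p(3) = (3)·3^0 + (-2)·3^1 + (-4)·3^2 = -39.
  |p(3)| = 39.
Check: |p(3)| = 39 ≤ 45 = M_tri(3). ✓ Equality does not hold at z = 3 (the coefficients have mixed signs, so the terms do not all align in phase there).

M_tri(3) = 45; |p(3)| = 39; equality at z=3: no.


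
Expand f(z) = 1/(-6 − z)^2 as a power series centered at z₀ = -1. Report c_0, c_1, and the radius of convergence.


Let w = z − z₀, so z = z₀ + w.
Then -6 − z = -6 − (z₀ + w) = (-6 − z₀) − w = -5 − w.
f(z) = 1/(-5 − w)^2 = (1/(-5)^2) · (1 − w/(-5))^{−2}.
By the binomial series (1−u)^{−2} = Σ_{n≥0} C(n+1, 1) u^n for |u|<1, with u = w/(-5):
  c_n = C(n+1, 1) / (-5)^(n+2).
  c_0 = 1/(-5)^2 = 1/25.
  c_1 = 2/(-5)^3 = -2/125.
The series is valid for |w/d| < 1, i.e. |z − z₀| < |d|.
Radius of convergence: R = |-6 − z₀| = |-5| = 5 (distance from z₀ to the singularity z = -6).

c_0 = 1/25, c_1 = -2/125; R = 5.


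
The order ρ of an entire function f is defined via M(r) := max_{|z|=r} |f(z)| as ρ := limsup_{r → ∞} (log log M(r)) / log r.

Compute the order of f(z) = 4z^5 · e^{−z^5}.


M(r) = max_{|z|=r} |4|·|z|^5·|e^{−z^5}| = 4·r^5 · e^{1r^5} (the factors attain their maxima compatibly on |z|=r). Then log M(r) = log 4 + 5·log r + 1r^5, dominated by the last term, so log log M(r) ~ 5·log r. The polynomial factor 4z^5 contributes only a log r term and does not affect the order. ρ = 5.
Therefore ρ = 5.

Order ρ = 5.


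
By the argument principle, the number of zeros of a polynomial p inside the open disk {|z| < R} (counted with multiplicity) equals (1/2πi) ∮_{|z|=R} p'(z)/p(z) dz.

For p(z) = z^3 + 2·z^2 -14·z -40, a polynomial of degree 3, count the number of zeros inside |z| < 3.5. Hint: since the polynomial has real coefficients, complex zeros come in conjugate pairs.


The zeros of p are: 4, (-3 + 1i), (-3 - 1i).
Their magnitudes are: 4, 3.162, 3.162.
Zeros with |z| < R = 3.5: (-3 + 1i), (-3 - 1i).
Count = 2.
By the argument principle, (1/2πi) ∮_{|z|=R} p'(z)/p(z) dz equals exactly this count.

Number of zeros inside |z| < 3.5: 2.


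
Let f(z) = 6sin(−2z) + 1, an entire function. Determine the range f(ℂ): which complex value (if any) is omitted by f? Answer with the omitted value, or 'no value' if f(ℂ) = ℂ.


Little Picard bounds the complement of f(ℂ) to at most one point.
sin is entire and surjective onto ℂ: for every w ∈ ℂ, sin(ζ) = w has a solution ζ ∈ ℂ (e.g., via the complex inverse arcsin). With ζ = −2z this gives z = ζ/(-2). Then 6·sin(−2z) takes every value in 6·ℂ = ℂ, and adding 1 is a bijection of ℂ. So f is surjective and omits no value. (Note: only on the real line is sin bounded by [−1, 1].)

Omitted value: no value.


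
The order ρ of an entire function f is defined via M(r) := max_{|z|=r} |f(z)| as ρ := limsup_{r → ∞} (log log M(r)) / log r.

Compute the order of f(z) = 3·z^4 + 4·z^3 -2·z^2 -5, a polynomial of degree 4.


|f(z)| ≤ Σ|c_k|·r^k = O(r^4) as r → ∞. Polynomial growth is O(e^{r^ε}) for every ε > 0 (since r^4/e^{r^ε} → 0), so ρ ≤ ε for all ε > 0, i.e. ρ = 0. Every nonconstant polynomial has order 0.
Therefore ρ = 0.

Order ρ = 0.


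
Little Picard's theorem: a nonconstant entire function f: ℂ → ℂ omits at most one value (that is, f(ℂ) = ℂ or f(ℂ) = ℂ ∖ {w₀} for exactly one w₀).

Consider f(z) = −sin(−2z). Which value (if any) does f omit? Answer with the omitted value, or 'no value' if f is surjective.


Little Picard bounds the complement of f(ℂ) to at most one point.
sin is entire and surjective onto ℂ: for every w ∈ ℂ, sin(ζ) = w has a solution ζ ∈ ℂ (e.g., via the complex inverse arcsin). With ζ = −2z this gives z = ζ/(-2). Then -1·sin(−2z) takes every value in -1·ℂ = ℂ, and adding 0 is a bijection of ℂ. So f is surjective and omits no value. (Note: only on the real line is sin bounded by [−1, 1].)

Omitted value: no value.


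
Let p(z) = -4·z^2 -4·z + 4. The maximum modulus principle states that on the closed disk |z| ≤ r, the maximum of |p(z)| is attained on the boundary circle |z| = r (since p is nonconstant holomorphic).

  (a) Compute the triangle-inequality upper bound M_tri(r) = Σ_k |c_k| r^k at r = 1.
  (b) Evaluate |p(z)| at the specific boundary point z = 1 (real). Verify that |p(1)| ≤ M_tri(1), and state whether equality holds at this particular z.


Coefficients: c_0 = 4, c_1 = -4, c_2 = -4. Radius r = 1.
Part (a). Triangle bound: M_tri(r) = Σ_k |c_k| r^k
  = |4|·1^0 + |-4|·1^1 + |-4|·1^2
  = 4 + 4 + 4 = 12.
This bounds M(r) := max_{|z|=r} |p(z)| from above; equality holds iff all terms c_k z^k can be made to align in phase at a single z on |z|=r.
Part (b). At z = 1 (real, on the circle |z| = r):
  p(1) = (4)·1^0 + (-4)·1^1 + (-4)·1^2 = -4.
  |p(1)| = 4.
Check: |p(1)| = 4 ≤ 12 = M_tri(1). ✓ Equality does not hold at z = 1 (the coefficients have mixed signs, so the terms do not all align in phase there).

M_tri(1) = 12; |p(1)| = 4; equality at z=1: no.


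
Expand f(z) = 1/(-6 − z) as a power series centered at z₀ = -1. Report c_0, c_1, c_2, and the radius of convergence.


Let w = z − z₀, so z = z₀ + w.
Then -6 − z = -6 − (z₀ + w) = (-6 − z₀) − w = -5 − w.
f(z) = 1/(-5 − w) = (1/(-5)) · 1/(1 − w/(-5)) = Σ_{n≥0} w^n / (-5)^(n+1).
So c_n = 1/(-5)^(n+1):
  c_0 = 1/(-5)^1 = -1/5.
  c_1 = 1/(-5)^2 = 1/25.
  c_2 = 1/(-5)^3 = -1/125.
The series is valid for |w/d| < 1, i.e. |z − z₀| < |d|.
Radius of convergence: R = |-6 − z₀| = |-5| = 5 (distance from z₀ to the singularity z = -6).

c_0 = -1/5, c_1 = 1/25, c_2 = -1/125; R = 5.


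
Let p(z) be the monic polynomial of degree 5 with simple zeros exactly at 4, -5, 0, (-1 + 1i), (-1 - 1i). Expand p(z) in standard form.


The polynomial is p(z) = ∏_{α ∈ S} (z − α), where S = {4, -5, 0, (-1 + 1i), (-1 - 1i)}.
Expanding the product yields: p(z) = z^5 + 3·z^4 -16·z^3 -38·z^2 -40·z.
Note conjugate pairs combine to real quadratics: (z − (-1+1i))(z − (-1−1i)) = z² + 2z + 2.
The resulting polynomial has degree 5 and real coefficients as required.

p(z) = z^5 + 3·z^4 -16·z^3 -38·z^2 -40·z.


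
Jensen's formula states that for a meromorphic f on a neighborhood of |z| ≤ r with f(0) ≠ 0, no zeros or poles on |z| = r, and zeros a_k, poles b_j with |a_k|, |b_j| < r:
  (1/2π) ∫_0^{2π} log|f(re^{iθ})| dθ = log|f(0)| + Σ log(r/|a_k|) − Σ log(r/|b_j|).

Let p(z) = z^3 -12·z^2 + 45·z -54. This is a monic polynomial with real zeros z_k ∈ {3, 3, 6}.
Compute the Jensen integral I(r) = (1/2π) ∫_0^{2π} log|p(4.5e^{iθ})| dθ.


Zeros: 3, 3, 6; r = 4.5.
Inside |z| < r: 3, 3. Outside (|z| ≥ r): 6.
p(0) = -54, so log|p(0)| = log(54) = 3.9890.
Apply Jensen: I(r) = log|p(0)| + Σ_k log(r/|z_k|), summed over zeros inside |z| < r.
  log(r/|z_k|) for z_k = 3: log(4.5/3) = 0.4055
  log(r/|z_k|) for z_k = 3: log(4.5/3) = 0.4055
  Outside zeros (6) contribute nothing to the Jensen sum.
Sum over inside zeros: 0.8109.
I(r) = log|p(0)| + (inside sum) = 3.9890 + 0.8109 = 4.7999.
Note: since some zeros are outside |z| ≤ r, the simplified n·log(r) form does NOT apply — only the inside zeros contribute.

I(r) ≈ 4.7999.


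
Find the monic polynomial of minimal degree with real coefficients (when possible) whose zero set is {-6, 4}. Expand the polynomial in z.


The polynomial is p(z) = ∏_{α ∈ S} (z − α), where S = {-6, 4}.
Expanding the product yields: p(z) = z^2 + 2·z -24.
The resulting polynomial has degree 2 and real coefficients as required.

p(z) = z^2 + 2·z -24.


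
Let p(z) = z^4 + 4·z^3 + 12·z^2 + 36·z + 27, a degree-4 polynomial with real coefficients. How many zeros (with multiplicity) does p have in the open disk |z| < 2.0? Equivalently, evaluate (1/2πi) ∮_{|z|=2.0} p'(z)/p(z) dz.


The zeros of p are: -1, (0 + 3i), (0 - 3i), -3.
Their magnitudes are: 1, 3, 3, 3.
Zeros with |z| < R = 2.0: -1.
Count = 1.
By the argument principle, (1/2πi) ∮_{|z|=R} p'(z)/p(z) dz equals exactly this count.

Number of zeros inside |z| < 2.0: 1.


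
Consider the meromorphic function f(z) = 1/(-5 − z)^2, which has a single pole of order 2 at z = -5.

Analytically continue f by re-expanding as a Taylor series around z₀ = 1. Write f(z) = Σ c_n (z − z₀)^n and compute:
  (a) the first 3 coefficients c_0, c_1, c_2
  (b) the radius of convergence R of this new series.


Let w = z − z₀, so z = z₀ + w.
Then -5 − z = -5 − (z₀ + w) = (-5 − z₀) − w = -6 − w.
f(z) = 1/(-6 − w)^2 = (1/(-6)^2) · (1 − w/(-6))^{−2}.
By the binomial series (1−u)^{−2} = Σ_{n≥0} C(n+1, 1) u^n for |u|<1, with u = w/(-6):
  c_n = C(n+1, 1) / (-6)^(n+2).
  c_0 = 1/(-6)^2 = 1/36.
  c_1 = 2/(-6)^3 = -1/108.
  c_2 = 3/(-6)^4 = 1/432.
The series is valid for |w/d| < 1, i.e. |z − z₀| < |d|.
Radius of convergence: R = |-5 − z₀| = |-6| = 6 (distance from z₀ to the singularity z = -5).

c_0 = 1/36, c_1 = -1/108, c_2 = 1/432; R = 6.


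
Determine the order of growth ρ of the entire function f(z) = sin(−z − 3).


sin(w) is a linear combination of e^{iw} and e^{−iw} (or e^w, e^{−w} in the hyperbolic case), so |sin(w)| ≤ e^{|w|}. With w = −z − 3, |w| ≤ 1|z| + 3 = 1r + 3 on |z| = r, giving M(r) ≤ e^{1r + 3}, so ρ ≤ 1. On a suitable ray (z = it for sin/cos; z = t for sinh/cosh, t real → ∞), |sin(−z − 3)| grows like e^{1|t|}/2, so ρ ≥ 1. Hence ρ = 1.
Therefore ρ = 1.

Order ρ = 1.


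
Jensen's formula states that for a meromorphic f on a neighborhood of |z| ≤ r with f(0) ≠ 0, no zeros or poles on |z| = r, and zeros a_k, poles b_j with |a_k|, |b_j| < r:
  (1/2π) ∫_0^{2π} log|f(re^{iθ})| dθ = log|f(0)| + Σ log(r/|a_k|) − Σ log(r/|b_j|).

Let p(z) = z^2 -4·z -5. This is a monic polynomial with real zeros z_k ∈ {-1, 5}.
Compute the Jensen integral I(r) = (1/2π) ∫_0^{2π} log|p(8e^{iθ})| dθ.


Zeros: -1, 5; r = 8.
Inside |z| < r: -1, 5. Outside (|z| ≥ r): ∅.
p(0) = -5, so log|p(0)| = log(5) = 1.6094.
Apply Jensen: I(r) = log|p(0)| + Σ_k log(r/|z_k|), summed over zeros inside |z| < r.
  log(r/|z_k|) for z_k = -1: log(8/1) = 2.0794
  log(r/|z_k|) for z_k = 5: log(8/5) = 0.4700
Sum over inside zeros: 2.5494.
I(r) = log|p(0)| + (inside sum) = 1.6094 + 2.5494 = 4.1589.
Closed form (all zeros inside, monic): I(r) = n·log(r) = 2·log(8) = 4.1589. ✓

I(r) ≈ 4.1589.


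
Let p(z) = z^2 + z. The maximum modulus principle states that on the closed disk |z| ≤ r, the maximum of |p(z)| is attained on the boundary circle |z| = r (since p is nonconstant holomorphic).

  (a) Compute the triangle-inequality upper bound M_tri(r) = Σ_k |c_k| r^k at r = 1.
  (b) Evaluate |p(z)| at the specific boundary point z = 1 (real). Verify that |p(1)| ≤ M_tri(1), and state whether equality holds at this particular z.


Coefficients: c_0 = 0, c_1 = 1, c_2 = 1. Radius r = 1.
Part (a). Triangle bound: M_tri(r) = Σ_k |c_k| r^k
  = |0|·1^0 + |1|·1^1 + |1|·1^2
  = 0 + 1 + 1 = 2.
This bounds M(r) := max_{|z|=r} |p(z)| from above; equality holds iff all terms c_k z^k can be made to align in phase at a single z on |z|=r.
Part (b). At z = 1 (real, on the circle |z| = r):
  p(1) = (0)·1^0 + (1)·1^1 + (1)·1^2 = 2.
  |p(1)| = 2.
Since all nonzero coefficients share the same sign, |p(1)| = 2 = M_tri(1); the triangle bound is attained at z = 1, so in fact M(r) = 2.

M_tri(1) = 2; |p(1)| = 2; equality at z=1: yes.


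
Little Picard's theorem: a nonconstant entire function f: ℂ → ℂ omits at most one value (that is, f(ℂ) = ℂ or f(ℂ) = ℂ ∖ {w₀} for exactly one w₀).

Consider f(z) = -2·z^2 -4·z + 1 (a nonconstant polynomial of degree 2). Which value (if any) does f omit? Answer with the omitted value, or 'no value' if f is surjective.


Little Picard bounds the complement of f(ℂ) to at most one point.
For every w ∈ ℂ, the equation p(z) − w = 0 is a nonconstant polynomial in z and hence has at least one root by the fundamental theorem of algebra. So p is surjective onto ℂ, omitting no value.

Omitted value: no value.


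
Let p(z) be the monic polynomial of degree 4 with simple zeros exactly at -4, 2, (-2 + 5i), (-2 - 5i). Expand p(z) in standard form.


The polynomial is p(z) = ∏_{α ∈ S} (z − α), where S = {-4, 2, (-2 + 5i), (-2 - 5i)}.
Expanding the product yields: p(z) = z^4 + 6·z^3 + 29·z^2 + 26·z -232.
Note conjugate pairs combine to real quadratics: (z − (-2+5i))(z − (-2−5i)) = z² + 4z + 29.
The resulting polynomial has degree 4 and real coefficients as required.

p(z) = z^4 + 6·z^3 + 29·z^2 + 26·z -232.


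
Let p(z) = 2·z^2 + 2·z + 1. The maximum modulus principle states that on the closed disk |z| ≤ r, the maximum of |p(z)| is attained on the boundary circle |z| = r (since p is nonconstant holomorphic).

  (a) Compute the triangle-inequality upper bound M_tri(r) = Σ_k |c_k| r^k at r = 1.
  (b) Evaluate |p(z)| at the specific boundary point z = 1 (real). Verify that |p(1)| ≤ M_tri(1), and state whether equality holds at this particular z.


Coefficients: c_0 = 1, c_1 = 2, c_2 = 2. Radius r = 1.
Part (a). Triangle bound: M_tri(r) = Σ_k |c_k| r^k
  = |1|·1^0 + |2|·1^1 + |2|·1^2
  = 1 + 2 + 2 = 5.
This bounds M(r) := max_{|z|=r} |p(z)| from above; equality holds iff all terms c_k z^k can be made to align in phase at a single z on |z|=r.
Part (b). At z = 1 (real, on the circle |z| = r):
  p(1) = (1)·1^0 + (2)·1^1 + (2)·1^2 = 5.
  |p(1)| = 5.
Since all nonzero coefficients share the same sign, |p(1)| = 5 = M_tri(1); the triangle bound is attained at z = 1, so in fact M(r) = 5.

M_tri(1) = 5; |p(1)| = 5; equality at z=1: yes.


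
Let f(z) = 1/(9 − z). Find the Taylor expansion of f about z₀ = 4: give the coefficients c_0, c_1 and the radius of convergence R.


Let w = z − z₀, so z = z₀ + w.
Then 9 − z = 9 − (z₀ + w) = (9 − z₀) − w = 5 − w.
f(z) = 1/(5 − w) = (1/(5)) · 1/(1 − w/(5)) = Σ_{n≥0} w^n / (5)^(n+1).
So c_n = 1/(5)^(n+1):
  c_0 = 1/(5)^1 = 1/5.
  c_1 = 1/(5)^2 = 1/25.
The series is valid for |w/d| < 1, i.e. |z − z₀| < |d|.
Radius of convergence: R = |9 − z₀| = |5| = 5 (distance from z₀ to the singularity z = 9).

c_0 = 1/5, c_1 = 1/25; R = 5.


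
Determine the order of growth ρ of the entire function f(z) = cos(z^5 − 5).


Write cos(w) = (e^{iw} ± e^{−iw})/(2 or 2i), so |cos(w)| ≤ e^{|w|}. With w = z^5 − 5, |w| ≤ 1r^5 + 5 on |z|=r, giving M(r) ≤ e^{1r^5 + 5} and ρ ≤ 5. For the lower bound, choose z on |z|=r with 1z^5 purely imaginary of modulus 1r^5; then |cos(z^5 − 5)| grows like e^{1r^5}/2, so ρ ≥ 5. Hence ρ = 5.
Therefore ρ = 5.

Order ρ = 5.


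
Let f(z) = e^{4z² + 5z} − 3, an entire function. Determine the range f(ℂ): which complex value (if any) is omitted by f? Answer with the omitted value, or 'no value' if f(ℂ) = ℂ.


Little Picard bounds the complement of f(ℂ) to at most one point.
The exponent g(z) = 4z² + 5z is a nonconstant polynomial, hence surjective onto ℂ. So e^{g(z)} takes every value in {e^w : w ∈ ℂ} = ℂ ∖ {0}. Adding -3 shifts the range to ℂ ∖ {-3}. f omits exactly -3.

Omitted value: -3.


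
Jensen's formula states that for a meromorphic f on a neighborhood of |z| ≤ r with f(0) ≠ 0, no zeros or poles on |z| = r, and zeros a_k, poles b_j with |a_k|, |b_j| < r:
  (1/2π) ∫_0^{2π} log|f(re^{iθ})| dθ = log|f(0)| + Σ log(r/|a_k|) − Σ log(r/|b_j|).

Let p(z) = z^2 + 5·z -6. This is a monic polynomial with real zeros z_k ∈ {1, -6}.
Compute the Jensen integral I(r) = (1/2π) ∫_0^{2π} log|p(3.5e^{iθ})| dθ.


Zeros: -6, 1; r = 3.5.
Inside |z| < r: 1. Outside (|z| ≥ r): -6.
p(0) = -6, so log|p(0)| = log(6) = 1.7918.
Apply Jensen: I(r) = log|p(0)| + Σ_k log(r/|z_k|), summed over zeros inside |z| < r.
  log(r/|z_k|) for z_k = 1: log(3.5/1) = 1.2528
  Outside zeros (-6) contribute nothing to the Jensen sum.
Sum over inside zeros: 1.2528.
I(r) = log|p(0)| + (inside sum) = 1.7918 + 1.2528 = 3.0445.
Note: since some zeros are outside |z| ≤ r, the simplified n·log(r) form does NOT apply — only the inside zeros contribute.

I(r) ≈ 3.0445.


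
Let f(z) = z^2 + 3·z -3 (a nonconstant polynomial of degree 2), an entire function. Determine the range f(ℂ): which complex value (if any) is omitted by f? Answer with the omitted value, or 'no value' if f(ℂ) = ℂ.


Little Picard bounds the complement of f(ℂ) to at most one point.
For every w ∈ ℂ, the equation p(z) − w = 0 is a nonconstant polynomial in z and hence has at least one root by the fundamental theorem of algebra. So p is surjective onto ℂ, omitting no value.

Omitted value: no value.


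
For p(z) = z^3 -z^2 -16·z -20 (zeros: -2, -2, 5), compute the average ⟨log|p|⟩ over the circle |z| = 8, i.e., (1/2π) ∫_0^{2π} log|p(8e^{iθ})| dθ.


Zeros: -2, -2, 5; r = 8.
Inside |z| < r: -2, -2, 5. Outside (|z| ≥ r): ∅.
p(0) = -20, so log|p(0)| = log(20) = 2.9957.
Apply Jensen: I(r) = log|p(0)| + Σ_k log(r/|z_k|), summed over zeros inside |z| < r.
  log(r/|z_k|) for z_k = -2: log(8/2) = 1.3863
  log(r/|z_k|) for z_k = -2: log(8/2) = 1.3863
  log(r/|z_k|) for z_k = 5: log(8/5) = 0.4700
Sum over inside zeros: 3.2426.
I(r) = log|p(0)| + (inside sum) = 2.9957 + 3.2426 = 6.2383.
Closed form (all zeros inside, monic): I(r) = n·log(r) = 3·log(8) = 6.2383. ✓

I(r) ≈ 6.2383.


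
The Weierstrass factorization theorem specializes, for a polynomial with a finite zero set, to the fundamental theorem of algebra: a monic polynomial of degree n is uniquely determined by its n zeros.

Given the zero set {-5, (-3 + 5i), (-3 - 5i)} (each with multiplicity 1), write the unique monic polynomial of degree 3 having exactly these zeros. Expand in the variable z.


The polynomial is p(z) = ∏_{α ∈ S} (z − α), where S = {-5, (-3 + 5i), (-3 - 5i)}.
Expanding the product yields: p(z) = z^3 + 11·z^2 + 64·z + 170.
Note conjugate pairs combine to real quadratics: (z − (-3+5i))(z − (-3−5i)) = z² + 6z + 34.
The resulting polynomial has degree 3 and real coefficients as required.

p(z) = z^3 + 11·z^2 + 64·z + 170.


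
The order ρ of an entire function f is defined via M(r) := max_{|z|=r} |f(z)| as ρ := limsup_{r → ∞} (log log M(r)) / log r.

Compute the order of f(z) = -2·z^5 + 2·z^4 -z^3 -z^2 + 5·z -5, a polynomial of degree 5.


|f(z)| ≤ Σ|c_k|·r^k = O(r^5) as r → ∞. Polynomial growth is O(e^{r^ε}) for every ε > 0 (since r^5/e^{r^ε} → 0), so ρ ≤ ε for all ε > 0, i.e. ρ = 0. Every nonconstant polynomial has order 0.
Therefore ρ = 0.

Order ρ = 0.
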